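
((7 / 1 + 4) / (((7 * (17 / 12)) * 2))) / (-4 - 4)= -33/476 = -0.07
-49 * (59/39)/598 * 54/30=-8673/38870 = -0.22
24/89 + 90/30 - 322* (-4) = 114923/89 = 1291.27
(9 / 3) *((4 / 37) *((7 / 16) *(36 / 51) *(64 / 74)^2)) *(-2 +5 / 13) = -1354752/11194313 = -0.12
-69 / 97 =-0.71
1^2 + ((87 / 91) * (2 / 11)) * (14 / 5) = 1063/715 = 1.49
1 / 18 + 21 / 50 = 107/225 = 0.48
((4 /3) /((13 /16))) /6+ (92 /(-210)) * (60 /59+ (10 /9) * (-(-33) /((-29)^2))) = -7766596/40637961 = -0.19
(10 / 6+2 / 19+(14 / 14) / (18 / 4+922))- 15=-13.23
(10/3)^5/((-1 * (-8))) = 12500/243 = 51.44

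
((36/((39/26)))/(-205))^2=576/42025 = 0.01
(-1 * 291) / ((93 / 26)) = -2522/31 = -81.35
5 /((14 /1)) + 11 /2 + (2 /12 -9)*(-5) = 2101/42 = 50.02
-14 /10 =-1.40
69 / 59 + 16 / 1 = 1013/59 = 17.17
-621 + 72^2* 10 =51219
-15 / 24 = -5/8 = -0.62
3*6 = 18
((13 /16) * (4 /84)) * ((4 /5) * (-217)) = -403/60 = -6.72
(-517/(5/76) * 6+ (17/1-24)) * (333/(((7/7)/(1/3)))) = -26172357/5 = -5234471.40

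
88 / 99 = 8/9 = 0.89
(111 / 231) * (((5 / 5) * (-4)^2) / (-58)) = -296/2233 = -0.13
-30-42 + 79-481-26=-500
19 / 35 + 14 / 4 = 283/70 = 4.04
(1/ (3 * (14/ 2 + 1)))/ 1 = 1/24 = 0.04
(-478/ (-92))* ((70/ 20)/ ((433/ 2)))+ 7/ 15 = 164521/298770 = 0.55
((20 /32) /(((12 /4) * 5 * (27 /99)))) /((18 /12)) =11/108 = 0.10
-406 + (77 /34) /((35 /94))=-33993/85 = -399.92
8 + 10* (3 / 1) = 38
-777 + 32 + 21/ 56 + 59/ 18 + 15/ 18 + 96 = -46405/72 = -644.51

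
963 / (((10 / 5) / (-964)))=-464166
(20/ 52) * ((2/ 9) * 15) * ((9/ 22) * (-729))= -54675/143 = -382.34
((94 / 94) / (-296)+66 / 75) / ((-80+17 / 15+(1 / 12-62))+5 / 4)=-1497/238280 = -0.01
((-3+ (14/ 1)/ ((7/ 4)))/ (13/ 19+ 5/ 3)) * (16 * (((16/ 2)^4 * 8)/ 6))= 12451840/67 = 185848.36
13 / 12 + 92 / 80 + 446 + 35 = 14497/30 = 483.23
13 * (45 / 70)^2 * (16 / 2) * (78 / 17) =164268/833 = 197.20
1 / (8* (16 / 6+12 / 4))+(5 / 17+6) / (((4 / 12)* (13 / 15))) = 38559/1768 = 21.81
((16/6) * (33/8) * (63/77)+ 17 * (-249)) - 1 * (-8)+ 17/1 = -4199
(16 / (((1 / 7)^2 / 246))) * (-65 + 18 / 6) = -11957568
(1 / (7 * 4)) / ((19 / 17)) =17/532 = 0.03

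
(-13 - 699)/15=-47.47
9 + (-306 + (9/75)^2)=-185616/625 = -296.99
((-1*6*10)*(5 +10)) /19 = -900/19 = -47.37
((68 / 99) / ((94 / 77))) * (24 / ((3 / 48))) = 30464/141 = 216.06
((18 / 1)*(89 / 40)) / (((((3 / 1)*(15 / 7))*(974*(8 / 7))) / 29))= 126469/779200 = 0.16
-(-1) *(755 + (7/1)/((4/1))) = 3027/4 = 756.75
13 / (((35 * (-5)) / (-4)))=52/175 = 0.30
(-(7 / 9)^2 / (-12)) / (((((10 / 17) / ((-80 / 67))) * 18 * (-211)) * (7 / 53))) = 6307/30917619 = 0.00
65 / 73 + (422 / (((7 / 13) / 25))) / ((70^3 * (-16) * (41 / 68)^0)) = 49740561/56087360 = 0.89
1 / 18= 0.06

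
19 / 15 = 1.27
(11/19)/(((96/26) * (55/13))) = 169/4560 = 0.04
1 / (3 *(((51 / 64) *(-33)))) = -64/5049 = -0.01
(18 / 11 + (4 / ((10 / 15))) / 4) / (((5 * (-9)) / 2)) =-23/165 = -0.14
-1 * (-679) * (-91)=-61789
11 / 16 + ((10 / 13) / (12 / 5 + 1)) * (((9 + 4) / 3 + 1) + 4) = 29693/10608 = 2.80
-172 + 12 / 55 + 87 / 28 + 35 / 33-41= -963797/4620 = -208.61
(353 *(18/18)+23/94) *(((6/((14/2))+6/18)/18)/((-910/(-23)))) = 3818575/6466824 = 0.59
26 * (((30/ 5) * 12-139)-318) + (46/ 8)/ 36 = -1441417/144 = -10009.84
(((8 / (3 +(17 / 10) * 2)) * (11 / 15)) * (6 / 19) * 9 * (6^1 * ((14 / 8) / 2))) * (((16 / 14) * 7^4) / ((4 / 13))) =9270261/76 = 121977.12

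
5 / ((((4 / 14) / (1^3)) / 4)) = 70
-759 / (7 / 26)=-19734/7 = -2819.14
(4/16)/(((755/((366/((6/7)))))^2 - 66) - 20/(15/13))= -546987/175488700 = 0.00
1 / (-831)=-1/831 = 0.00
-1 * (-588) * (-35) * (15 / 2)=-154350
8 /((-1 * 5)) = -8/5 = -1.60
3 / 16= 0.19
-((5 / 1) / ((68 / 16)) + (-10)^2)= -1720/17 = -101.18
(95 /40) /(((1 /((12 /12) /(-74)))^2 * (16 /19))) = 361/700928 = 0.00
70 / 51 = 1.37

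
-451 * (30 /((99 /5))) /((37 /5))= -10250/111 = -92.34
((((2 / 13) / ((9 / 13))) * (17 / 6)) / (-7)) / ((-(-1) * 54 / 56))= -68/729 = -0.09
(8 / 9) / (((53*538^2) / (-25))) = -50/34516197 = 0.00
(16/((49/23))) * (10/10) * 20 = 150.20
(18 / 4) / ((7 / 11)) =99/14 = 7.07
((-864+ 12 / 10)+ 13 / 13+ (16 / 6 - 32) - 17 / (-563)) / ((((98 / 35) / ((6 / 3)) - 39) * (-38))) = -3762683/6033108 = -0.62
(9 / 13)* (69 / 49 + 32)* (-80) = -1178640/637 = -1850.30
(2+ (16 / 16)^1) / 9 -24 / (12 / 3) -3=-26/3 = -8.67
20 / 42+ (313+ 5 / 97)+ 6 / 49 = 4472338/14259 = 313.65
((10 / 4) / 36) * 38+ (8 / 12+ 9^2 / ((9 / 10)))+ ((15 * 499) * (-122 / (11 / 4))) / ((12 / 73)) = -799899971/396 = -2019949.42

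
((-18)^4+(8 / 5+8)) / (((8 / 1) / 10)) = 131232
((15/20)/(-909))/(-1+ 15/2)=-1/7878 = 0.00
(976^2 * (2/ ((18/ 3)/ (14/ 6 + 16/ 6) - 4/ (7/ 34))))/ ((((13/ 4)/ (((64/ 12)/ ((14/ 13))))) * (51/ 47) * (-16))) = 9173.08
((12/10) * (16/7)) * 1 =96/35 = 2.74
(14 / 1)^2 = 196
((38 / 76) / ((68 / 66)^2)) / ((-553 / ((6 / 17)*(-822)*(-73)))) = -98019801/5433778 = -18.04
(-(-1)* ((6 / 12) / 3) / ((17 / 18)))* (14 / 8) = 21/68 = 0.31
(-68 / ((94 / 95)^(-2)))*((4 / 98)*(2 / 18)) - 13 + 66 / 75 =-49439599/3980025 = -12.42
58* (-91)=-5278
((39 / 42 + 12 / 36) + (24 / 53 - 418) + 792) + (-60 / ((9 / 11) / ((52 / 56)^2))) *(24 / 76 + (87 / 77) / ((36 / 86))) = 575332694/3108609 = 185.08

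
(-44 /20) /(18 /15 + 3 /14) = -14/9 = -1.56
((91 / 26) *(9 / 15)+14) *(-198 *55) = -175329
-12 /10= -6/5 = -1.20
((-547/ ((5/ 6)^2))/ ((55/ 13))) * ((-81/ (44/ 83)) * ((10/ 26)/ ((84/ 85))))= 187551531/16940 = 11071.52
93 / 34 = 2.74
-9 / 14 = -0.64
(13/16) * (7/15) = 91/240 = 0.38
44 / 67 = 0.66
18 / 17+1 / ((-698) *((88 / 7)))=1105513/1044208 = 1.06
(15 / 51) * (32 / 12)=0.78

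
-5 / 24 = -0.21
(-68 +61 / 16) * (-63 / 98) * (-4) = -9243/56 = -165.05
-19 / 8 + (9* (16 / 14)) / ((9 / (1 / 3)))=-335/168 = -1.99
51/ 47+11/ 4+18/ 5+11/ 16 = 30541/3760 = 8.12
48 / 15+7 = 51/5 = 10.20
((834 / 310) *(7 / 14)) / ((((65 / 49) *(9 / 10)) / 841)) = 5728051/6045 = 947.57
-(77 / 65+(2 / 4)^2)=-1.43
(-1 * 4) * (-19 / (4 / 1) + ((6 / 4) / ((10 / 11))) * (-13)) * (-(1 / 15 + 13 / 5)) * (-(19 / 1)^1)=79648/15 = 5309.87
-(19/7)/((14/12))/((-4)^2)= -57/392 = -0.15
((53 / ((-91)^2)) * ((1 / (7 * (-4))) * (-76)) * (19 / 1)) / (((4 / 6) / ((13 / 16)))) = 57399/142688 = 0.40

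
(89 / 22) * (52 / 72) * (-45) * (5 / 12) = -54.78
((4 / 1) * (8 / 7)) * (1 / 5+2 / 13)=736/455 = 1.62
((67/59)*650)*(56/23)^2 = 136572800/31211 = 4375.79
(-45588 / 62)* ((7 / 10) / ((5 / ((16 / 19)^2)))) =-20423424/279775 = -73.00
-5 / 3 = -1.67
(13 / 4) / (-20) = -13/80 = -0.16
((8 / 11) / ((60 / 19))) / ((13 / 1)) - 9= -19267/2145 = -8.98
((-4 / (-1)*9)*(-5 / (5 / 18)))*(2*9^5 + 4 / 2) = -76528800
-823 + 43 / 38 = -31231/38 = -821.87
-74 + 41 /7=-477/7 = -68.14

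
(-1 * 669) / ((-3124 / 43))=28767/3124 = 9.21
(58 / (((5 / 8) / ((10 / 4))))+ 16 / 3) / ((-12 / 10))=-1780/9 = -197.78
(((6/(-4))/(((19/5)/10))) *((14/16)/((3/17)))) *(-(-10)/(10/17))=-332.73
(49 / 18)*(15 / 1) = 245/6 = 40.83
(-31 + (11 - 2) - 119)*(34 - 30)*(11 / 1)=-6204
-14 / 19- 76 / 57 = -118/57 = -2.07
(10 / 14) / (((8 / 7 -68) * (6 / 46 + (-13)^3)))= 115/23647104 = 0.00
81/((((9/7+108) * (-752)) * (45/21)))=-147/319600 = 0.00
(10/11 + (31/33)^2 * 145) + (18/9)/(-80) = 5612311/43560 = 128.84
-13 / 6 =-2.17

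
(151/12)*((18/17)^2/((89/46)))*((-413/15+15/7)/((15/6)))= -333324648/4501175 = -74.05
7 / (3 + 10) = 7/13 = 0.54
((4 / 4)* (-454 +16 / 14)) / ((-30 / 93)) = 9827/7 = 1403.86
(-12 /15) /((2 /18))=-36/5 = -7.20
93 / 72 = 31/24 = 1.29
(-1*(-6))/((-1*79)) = -6/79 = -0.08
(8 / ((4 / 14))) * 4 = 112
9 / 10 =0.90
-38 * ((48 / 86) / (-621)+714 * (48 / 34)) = -340943600/8901 = -38303.97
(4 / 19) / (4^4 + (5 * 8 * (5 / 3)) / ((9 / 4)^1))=27/36632 = 0.00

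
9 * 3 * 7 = 189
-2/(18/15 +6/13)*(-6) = 65/9 = 7.22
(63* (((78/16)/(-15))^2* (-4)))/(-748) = 10647/299200 = 0.04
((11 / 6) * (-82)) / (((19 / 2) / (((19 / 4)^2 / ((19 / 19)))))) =-357.04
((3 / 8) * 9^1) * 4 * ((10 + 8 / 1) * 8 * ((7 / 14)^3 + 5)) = 9963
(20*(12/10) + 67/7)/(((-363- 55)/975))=-229125/2926 = -78.31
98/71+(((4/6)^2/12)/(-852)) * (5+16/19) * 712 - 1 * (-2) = 116534/36423 = 3.20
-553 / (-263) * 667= 368851/263 = 1402.48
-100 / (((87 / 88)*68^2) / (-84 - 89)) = 95150/25143 = 3.78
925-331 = 594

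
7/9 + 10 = 97/9 = 10.78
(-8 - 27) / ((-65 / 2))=14/13 = 1.08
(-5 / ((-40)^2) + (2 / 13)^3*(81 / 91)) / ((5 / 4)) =7433/79970800 = 0.00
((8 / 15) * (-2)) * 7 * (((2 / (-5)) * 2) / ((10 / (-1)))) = -224/375 = -0.60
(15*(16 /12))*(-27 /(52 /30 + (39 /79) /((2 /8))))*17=-5439150/2197 = -2475.72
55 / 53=1.04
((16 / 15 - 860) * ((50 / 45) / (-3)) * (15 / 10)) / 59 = 12884/1593 = 8.09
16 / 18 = 8/9 = 0.89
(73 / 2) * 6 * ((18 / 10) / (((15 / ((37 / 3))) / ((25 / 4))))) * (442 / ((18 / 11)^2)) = 72227441/216 = 334386.30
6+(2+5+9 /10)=139/10 = 13.90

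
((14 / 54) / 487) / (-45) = -7/591705 = 0.00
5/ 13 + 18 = 239/13 = 18.38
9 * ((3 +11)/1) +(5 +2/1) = 133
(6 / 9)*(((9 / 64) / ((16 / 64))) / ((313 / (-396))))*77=-22869/626 = -36.53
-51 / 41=-1.24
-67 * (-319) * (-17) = -363341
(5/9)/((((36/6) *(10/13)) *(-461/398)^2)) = 514813/5738067 = 0.09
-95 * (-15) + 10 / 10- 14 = 1412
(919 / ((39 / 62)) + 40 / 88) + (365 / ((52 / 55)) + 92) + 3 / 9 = 1109577/572 = 1939.82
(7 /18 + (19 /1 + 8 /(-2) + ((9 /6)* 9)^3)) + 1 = 178327/72 = 2476.76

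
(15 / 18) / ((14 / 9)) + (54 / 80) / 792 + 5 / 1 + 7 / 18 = 1314029/221760 = 5.93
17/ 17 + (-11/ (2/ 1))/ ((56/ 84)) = -29/4 = -7.25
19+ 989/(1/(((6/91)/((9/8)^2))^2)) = 130903907/6036849 = 21.68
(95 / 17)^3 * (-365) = -312941875/4913 = -63696.70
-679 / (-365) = 679/365 = 1.86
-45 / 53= -0.85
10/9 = 1.11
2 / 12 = 1/6 = 0.17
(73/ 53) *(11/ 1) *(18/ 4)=7227/106 = 68.18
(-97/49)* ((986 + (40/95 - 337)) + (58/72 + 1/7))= -302054993/234612 = -1287.47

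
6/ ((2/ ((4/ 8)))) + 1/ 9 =29/18 = 1.61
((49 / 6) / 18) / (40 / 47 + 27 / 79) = 181937/478332 = 0.38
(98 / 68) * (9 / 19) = 441/646 = 0.68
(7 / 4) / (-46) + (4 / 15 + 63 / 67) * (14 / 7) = 439349/184920 = 2.38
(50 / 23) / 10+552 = 12701/23 = 552.22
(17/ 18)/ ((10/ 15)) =17/12 = 1.42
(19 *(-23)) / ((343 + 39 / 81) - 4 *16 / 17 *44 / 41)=-8223903/6387946 = -1.29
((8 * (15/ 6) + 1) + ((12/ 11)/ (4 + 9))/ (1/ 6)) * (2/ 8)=3075/572 = 5.38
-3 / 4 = -0.75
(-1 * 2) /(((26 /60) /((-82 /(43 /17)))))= 83640/559 = 149.62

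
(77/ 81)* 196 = 15092/81 = 186.32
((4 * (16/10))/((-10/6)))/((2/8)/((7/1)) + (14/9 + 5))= -24192/41525 = -0.58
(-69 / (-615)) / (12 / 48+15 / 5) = 92/2665 = 0.03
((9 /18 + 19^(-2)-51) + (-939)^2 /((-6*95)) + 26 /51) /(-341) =4.68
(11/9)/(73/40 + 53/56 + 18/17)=6545/20511 = 0.32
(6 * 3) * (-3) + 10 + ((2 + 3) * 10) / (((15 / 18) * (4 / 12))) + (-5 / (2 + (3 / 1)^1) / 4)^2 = 2177/16 = 136.06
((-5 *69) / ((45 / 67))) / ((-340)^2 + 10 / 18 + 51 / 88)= -406824/91556099 = 0.00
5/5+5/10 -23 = -43/2 = -21.50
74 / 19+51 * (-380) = -19376.11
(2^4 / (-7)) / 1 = -16/7 = -2.29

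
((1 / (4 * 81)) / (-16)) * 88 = -11/648 = -0.02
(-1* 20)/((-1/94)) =1880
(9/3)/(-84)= -1/28 = -0.04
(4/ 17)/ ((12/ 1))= 1/51 = 0.02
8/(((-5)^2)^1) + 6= 6.32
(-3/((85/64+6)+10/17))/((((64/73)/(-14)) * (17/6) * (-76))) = -511/18183 = -0.03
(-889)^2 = 790321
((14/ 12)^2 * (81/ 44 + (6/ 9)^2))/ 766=44345/10920096 = 0.00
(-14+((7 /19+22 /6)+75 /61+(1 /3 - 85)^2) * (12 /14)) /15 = 149317172/365085 = 408.99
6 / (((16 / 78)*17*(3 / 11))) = 429/68 = 6.31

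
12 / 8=3/2 = 1.50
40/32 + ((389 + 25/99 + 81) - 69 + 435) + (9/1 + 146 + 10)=396991/396 = 1002.50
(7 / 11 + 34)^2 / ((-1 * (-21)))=48387/847 = 57.13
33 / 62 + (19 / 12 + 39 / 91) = 6625/2604 = 2.54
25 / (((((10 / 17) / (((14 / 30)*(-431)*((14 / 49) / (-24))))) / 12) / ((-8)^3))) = -1875712/3 = -625237.33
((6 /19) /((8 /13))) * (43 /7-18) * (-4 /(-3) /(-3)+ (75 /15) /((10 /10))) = -44239/1596 = -27.72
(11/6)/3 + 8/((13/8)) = 5.53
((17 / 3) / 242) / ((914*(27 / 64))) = 272/4479057 = 0.00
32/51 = 0.63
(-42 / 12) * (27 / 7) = -27/2 = -13.50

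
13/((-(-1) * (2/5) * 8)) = 65/16 = 4.06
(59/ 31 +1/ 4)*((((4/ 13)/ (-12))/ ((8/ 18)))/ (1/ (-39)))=2403/496 = 4.84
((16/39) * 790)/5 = 64.82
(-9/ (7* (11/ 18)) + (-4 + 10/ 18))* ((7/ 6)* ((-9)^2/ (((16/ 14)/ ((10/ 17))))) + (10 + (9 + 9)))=-5725205/13464 = -425.22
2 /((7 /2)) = 4/7 = 0.57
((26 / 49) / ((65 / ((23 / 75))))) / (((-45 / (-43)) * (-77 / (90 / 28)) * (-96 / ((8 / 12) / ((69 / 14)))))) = 43/305613000 = 0.00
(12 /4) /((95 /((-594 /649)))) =-162/5605 = -0.03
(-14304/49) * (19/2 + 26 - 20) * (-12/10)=1330272/245 = 5429.68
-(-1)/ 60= 0.02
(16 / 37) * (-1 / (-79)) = 16/2923 = 0.01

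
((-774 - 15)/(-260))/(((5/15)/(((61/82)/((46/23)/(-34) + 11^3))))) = 272731/53598480 = 0.01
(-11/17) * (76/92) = -209/391 = -0.53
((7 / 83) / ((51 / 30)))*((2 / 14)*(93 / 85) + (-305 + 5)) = -14.88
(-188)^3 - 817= -6645489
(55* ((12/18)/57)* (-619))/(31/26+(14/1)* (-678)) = 1770340/42196131 = 0.04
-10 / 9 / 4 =-5/18 = -0.28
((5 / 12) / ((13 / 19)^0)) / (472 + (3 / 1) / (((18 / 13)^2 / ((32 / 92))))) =207/234760 = 0.00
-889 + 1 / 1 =-888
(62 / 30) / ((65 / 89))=2759/975 = 2.83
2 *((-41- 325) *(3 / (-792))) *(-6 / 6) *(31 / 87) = -1891/1914 = -0.99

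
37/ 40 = 0.92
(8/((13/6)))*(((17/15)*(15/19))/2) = 408/247 = 1.65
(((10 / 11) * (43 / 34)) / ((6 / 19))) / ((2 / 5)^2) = 102125/4488 = 22.76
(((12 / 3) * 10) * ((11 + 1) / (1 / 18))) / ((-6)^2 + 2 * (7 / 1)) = 864/5 = 172.80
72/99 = 8/11 = 0.73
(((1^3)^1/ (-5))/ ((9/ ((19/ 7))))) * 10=-38/63 = -0.60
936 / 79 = 11.85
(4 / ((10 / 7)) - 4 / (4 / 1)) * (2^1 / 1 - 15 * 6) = -792/5 = -158.40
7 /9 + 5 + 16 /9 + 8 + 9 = 221/9 = 24.56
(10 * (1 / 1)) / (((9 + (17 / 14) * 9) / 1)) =140/279 = 0.50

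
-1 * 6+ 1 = -5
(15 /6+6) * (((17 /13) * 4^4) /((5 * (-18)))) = -18496/585 = -31.62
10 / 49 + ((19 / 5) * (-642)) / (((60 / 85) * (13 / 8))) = -6773306/3185 = -2126.63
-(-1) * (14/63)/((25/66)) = 44/75 = 0.59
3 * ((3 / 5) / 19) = 9/95 = 0.09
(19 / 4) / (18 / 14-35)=-133/944 = -0.14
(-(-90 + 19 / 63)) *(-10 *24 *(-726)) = 109403360/7 = 15629051.43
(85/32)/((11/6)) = 255/176 = 1.45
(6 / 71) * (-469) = -2814/71 = -39.63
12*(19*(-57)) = -12996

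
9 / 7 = 1.29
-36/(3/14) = -168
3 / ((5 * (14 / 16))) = 24/35 = 0.69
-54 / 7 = -7.71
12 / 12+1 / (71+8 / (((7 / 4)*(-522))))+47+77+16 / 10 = 82109868/648505 = 126.61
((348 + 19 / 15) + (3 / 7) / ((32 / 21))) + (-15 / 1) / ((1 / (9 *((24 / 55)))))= 1534573/5280 = 290.64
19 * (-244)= -4636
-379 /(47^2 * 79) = -379/174511 = 0.00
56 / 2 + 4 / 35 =984/35 = 28.11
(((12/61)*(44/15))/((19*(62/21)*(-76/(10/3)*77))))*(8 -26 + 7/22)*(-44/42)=-1556/14335671 = 0.00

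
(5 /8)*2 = 5/4 = 1.25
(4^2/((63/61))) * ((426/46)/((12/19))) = 329156/1449 = 227.16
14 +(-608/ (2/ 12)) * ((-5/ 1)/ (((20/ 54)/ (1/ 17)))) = 49486/17 = 2910.94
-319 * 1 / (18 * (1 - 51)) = 319/900 = 0.35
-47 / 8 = -5.88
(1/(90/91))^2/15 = 8281/121500 = 0.07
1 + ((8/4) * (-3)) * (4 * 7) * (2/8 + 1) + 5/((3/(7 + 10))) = -542/3 = -180.67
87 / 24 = 29/8 = 3.62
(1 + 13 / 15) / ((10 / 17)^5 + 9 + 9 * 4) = 39755996/959903475 = 0.04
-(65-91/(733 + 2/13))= -64.88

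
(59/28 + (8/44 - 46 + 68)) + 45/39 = 101873/4004 = 25.44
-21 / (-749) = 3/107 = 0.03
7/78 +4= 319/78 = 4.09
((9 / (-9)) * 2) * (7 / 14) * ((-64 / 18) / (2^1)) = 16/9 = 1.78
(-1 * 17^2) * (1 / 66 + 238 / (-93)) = 501415/682 = 735.21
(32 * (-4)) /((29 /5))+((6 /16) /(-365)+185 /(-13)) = -39961331/1100840 = -36.30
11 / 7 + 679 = 4764/7 = 680.57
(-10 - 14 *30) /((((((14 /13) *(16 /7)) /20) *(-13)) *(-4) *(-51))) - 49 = -47.68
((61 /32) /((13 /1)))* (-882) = -26901/208 = -129.33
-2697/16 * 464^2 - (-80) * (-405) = -36323232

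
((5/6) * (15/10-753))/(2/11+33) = -5511/292 = -18.87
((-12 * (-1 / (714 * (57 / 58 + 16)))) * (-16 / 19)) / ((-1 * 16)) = 116/2227085 = 0.00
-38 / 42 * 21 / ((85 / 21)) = -399/85 = -4.69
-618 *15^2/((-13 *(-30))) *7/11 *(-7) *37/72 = 933695/1144 = 816.17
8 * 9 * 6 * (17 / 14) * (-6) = -22032/7 = -3147.43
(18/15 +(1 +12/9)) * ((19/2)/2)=1007/60 = 16.78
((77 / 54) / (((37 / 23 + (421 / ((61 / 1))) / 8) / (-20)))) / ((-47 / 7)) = 60497360/35200791 = 1.72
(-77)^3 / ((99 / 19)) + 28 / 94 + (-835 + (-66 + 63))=-37416527/423 = -88455.15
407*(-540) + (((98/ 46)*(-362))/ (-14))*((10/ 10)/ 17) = -85932713/391 = -219776.76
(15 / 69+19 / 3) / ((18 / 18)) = 452/69 = 6.55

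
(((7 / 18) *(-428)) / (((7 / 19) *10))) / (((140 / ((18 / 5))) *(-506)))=2033/885500 = 0.00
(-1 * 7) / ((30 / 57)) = -133/10 = -13.30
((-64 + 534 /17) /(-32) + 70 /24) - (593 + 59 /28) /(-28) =62947/2499 = 25.19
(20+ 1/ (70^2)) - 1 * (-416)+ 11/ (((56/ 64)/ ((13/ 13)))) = 2198001/4900 = 448.57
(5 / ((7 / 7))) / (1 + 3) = 5/4 = 1.25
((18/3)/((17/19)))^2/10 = 6498/1445 = 4.50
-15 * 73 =-1095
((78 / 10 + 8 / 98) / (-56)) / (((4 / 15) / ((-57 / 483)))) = 110067/1767136 = 0.06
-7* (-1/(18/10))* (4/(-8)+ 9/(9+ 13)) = -35/99 = -0.35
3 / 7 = 0.43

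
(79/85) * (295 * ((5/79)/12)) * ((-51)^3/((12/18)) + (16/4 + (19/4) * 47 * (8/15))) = -351970577/1224 = -287557.66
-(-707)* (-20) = -14140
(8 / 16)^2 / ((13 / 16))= 4/13 = 0.31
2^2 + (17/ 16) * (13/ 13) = 81/16 = 5.06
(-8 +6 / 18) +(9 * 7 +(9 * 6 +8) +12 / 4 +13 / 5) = 1844/15 = 122.93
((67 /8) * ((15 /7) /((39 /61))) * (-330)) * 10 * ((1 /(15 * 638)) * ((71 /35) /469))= -21655/517244 = -0.04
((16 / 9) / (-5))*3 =-16/15 = -1.07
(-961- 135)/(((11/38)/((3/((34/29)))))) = -1811688/187 = -9688.17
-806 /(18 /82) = -33046/9 = -3671.78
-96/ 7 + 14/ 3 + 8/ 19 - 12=-8230/399 = -20.63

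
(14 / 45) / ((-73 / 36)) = -56/365 = -0.15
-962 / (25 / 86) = -82732/25 = -3309.28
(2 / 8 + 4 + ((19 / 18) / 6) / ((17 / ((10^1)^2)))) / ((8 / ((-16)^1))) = -9703/918 = -10.57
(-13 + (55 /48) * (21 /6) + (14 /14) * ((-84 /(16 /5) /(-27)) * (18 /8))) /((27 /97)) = -63341/2592 = -24.44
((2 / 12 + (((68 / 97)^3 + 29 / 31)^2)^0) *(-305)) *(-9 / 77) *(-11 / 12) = -305/8 = -38.12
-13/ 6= -2.17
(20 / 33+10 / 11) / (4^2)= 25/264 = 0.09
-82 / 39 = -2.10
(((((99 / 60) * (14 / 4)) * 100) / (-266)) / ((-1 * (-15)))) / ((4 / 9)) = -99/304 = -0.33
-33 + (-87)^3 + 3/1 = -658533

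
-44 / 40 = -1.10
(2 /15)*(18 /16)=3/20 = 0.15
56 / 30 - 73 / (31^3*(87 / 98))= 24154522/12959085 = 1.86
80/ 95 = 16/19 = 0.84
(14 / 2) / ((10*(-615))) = -7/6150 = 0.00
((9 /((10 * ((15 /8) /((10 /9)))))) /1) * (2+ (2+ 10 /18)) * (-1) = -328/135 = -2.43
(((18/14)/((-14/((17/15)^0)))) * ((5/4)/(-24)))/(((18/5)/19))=475/18816 = 0.03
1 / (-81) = -1/81 = -0.01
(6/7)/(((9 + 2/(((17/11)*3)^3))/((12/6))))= 1591812/8375647 = 0.19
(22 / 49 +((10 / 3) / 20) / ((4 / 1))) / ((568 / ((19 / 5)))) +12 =40089043/3339840 = 12.00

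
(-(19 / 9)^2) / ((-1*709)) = 361/57429 = 0.01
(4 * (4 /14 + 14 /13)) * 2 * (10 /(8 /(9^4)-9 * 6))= -32542560/16120013 = -2.02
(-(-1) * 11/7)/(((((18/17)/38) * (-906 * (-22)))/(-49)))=-0.14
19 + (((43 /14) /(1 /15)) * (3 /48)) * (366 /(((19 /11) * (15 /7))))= 92335/304 = 303.73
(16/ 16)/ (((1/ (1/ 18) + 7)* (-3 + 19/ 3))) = 3/250 = 0.01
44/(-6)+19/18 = -113/18 = -6.28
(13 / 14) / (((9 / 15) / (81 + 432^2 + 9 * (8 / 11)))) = 44499585/154 = 288958.34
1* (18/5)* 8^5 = 589824/5 = 117964.80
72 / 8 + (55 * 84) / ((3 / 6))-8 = 9241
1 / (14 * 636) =1/8904 = 0.00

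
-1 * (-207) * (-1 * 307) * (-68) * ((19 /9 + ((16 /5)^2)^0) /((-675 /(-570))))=510877472/45 = 11352832.71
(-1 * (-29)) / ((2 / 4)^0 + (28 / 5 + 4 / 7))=1015/251 = 4.04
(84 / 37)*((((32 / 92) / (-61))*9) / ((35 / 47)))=-40608/259555 = -0.16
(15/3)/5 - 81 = -80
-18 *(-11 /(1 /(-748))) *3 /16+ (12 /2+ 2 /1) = -55523/2 = -27761.50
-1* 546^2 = -298116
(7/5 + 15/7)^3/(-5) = -1906624/214375 = -8.89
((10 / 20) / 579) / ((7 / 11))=11/8106 = 0.00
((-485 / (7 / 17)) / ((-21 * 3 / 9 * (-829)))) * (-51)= 420495/40621 = 10.35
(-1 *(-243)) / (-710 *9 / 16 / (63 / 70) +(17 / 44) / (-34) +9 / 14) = -16632/30329 = -0.55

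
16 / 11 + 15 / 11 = 2.82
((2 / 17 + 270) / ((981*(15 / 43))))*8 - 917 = -910.69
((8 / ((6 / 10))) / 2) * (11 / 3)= 24.44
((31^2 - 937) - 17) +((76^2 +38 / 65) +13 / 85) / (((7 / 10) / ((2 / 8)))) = 2070.12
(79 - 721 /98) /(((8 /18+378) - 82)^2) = 81243/99655136 = 0.00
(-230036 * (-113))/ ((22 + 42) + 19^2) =25994068/425 = 61162.51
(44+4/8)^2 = 7921/4 = 1980.25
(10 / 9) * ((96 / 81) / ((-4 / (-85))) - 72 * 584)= -11346160/243 = -46692.02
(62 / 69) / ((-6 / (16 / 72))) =-62/1863 = -0.03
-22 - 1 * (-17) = -5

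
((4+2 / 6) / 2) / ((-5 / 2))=-13/15 = -0.87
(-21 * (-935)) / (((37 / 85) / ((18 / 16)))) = 15020775/296 = 50745.86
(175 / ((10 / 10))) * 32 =5600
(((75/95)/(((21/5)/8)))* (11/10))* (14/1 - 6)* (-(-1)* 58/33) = 9280/399 = 23.26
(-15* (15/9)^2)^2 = 1736.11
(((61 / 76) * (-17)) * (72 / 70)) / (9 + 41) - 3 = -109083/33250 = -3.28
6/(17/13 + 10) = 26/49 = 0.53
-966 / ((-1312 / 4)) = 483/164 = 2.95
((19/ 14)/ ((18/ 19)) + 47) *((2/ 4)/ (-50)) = -2441/5040 = -0.48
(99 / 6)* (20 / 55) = 6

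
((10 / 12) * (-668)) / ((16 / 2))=-835/12 = -69.58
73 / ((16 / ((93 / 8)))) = 6789/128 = 53.04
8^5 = 32768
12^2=144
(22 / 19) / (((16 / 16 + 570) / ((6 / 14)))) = 66/75943 = 0.00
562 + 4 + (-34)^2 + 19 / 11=18961/11 = 1723.73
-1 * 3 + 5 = 2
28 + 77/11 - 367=-332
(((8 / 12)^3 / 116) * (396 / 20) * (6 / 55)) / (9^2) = 4/58725 = 0.00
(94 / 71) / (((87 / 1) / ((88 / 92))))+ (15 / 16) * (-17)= -36195017/2273136 = -15.92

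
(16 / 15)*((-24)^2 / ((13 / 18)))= 55296/65 = 850.71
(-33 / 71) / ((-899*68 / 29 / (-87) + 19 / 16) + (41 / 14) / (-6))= -321552/17246681 = -0.02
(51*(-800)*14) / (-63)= 9066.67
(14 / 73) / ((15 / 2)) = 28/1095 = 0.03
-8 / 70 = -4/35 = -0.11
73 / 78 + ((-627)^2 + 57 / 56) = 858598003/2184 = 393130.95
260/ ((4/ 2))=130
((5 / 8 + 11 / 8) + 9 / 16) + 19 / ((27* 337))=373363/145584 = 2.56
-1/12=-0.08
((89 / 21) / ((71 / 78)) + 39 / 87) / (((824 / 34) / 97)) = 121311983/5938156 = 20.43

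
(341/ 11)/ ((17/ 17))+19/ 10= 329/10 = 32.90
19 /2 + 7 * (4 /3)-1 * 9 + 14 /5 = 379/30 = 12.63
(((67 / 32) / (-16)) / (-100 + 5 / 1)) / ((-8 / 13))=-871/389120 = 0.00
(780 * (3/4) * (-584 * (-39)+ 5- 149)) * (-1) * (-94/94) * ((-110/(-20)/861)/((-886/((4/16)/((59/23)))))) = -3404115/365918 = -9.30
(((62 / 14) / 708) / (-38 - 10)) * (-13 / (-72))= -403/17127936 = 0.00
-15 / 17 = -0.88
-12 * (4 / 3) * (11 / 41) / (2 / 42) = -3696/41 = -90.15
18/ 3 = 6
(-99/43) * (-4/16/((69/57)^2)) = 35739/90988 = 0.39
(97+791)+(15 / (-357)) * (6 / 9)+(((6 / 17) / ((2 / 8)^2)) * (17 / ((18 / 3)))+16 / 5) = 1619302/1785 = 907.17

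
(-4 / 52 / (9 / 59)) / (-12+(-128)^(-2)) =966656/23003019 = 0.04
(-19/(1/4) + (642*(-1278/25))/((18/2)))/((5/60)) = -1116768/25 = -44670.72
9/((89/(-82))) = -738/89 = -8.29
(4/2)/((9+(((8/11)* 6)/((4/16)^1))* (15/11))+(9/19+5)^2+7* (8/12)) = 262086/8836169 = 0.03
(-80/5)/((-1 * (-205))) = -16/205 = -0.08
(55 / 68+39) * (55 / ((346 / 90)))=569.52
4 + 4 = 8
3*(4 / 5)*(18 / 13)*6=19.94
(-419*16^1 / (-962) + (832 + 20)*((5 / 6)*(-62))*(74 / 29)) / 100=-391687668/348725 = -1123.20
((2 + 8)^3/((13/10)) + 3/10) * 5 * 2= 100039/13 = 7695.31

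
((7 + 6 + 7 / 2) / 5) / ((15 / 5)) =11/10 = 1.10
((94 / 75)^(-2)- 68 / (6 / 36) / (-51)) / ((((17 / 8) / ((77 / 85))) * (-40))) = -345653/3755300 = -0.09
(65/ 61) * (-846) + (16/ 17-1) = -934891/1037 = -901.53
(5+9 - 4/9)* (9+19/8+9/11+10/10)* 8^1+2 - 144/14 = 109528/77 = 1422.44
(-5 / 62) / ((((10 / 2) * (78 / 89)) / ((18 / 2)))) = -267/1612 = -0.17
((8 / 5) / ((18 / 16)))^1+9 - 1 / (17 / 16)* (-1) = 11.36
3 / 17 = 0.18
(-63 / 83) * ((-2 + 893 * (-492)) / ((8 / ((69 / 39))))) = 318314871/4316 = 73752.29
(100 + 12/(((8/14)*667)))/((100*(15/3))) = 66721/333500 = 0.20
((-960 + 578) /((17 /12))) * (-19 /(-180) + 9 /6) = -6494/15 = -432.93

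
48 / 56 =6/7 = 0.86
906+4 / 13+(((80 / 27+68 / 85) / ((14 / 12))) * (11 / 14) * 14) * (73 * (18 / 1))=47526.19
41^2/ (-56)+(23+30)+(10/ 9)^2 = 109847/4536 = 24.22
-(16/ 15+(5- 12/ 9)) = -71/15 = -4.73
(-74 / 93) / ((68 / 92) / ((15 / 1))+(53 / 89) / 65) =-4923035/361553 = -13.62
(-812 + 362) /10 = -45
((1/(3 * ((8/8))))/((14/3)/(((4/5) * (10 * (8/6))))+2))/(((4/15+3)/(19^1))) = 1520/1911 = 0.80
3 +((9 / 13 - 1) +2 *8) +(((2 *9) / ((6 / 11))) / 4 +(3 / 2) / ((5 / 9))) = 7707/260 = 29.64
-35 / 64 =-0.55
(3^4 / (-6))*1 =-27/2 = -13.50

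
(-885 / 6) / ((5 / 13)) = -767/2 = -383.50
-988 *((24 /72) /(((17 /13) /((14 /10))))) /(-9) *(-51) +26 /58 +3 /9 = -2606312/1305 = -1997.17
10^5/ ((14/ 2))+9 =100063/7 = 14294.71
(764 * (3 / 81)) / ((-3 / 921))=-234548/27 = -8686.96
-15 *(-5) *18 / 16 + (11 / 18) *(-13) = 5503/72 = 76.43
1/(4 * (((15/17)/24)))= 34/5 = 6.80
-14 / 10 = -7/5 = -1.40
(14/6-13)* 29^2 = -26912/3 = -8970.67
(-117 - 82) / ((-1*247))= 199/247 = 0.81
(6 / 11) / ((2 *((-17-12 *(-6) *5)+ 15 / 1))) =3/3938 = 0.00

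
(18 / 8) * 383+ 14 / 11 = 37973/44 = 863.02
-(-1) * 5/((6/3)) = 5/2 = 2.50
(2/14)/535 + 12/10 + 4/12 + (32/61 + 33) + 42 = 10562135/137067 = 77.06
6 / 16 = 0.38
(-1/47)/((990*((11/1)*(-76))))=1/38899080 = 0.00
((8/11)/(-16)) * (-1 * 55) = 5/2 = 2.50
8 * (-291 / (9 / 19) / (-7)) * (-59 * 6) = -248541.71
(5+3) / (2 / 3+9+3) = 12/19 = 0.63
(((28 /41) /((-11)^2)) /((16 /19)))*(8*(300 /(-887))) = -79800/4400407 = -0.02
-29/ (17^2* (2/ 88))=-1276/289 = -4.42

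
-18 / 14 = -9/7 = -1.29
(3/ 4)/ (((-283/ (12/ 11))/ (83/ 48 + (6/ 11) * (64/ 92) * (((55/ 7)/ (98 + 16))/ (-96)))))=-761571/152362672 = 0.00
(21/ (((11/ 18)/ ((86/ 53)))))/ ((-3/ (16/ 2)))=-86688/583 = -148.69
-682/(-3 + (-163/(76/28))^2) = -123101/650399 = -0.19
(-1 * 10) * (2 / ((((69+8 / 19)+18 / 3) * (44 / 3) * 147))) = -95/772387 = 0.00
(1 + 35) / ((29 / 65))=2340/29 = 80.69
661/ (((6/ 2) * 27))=661/81 = 8.16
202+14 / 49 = 1416/7 = 202.29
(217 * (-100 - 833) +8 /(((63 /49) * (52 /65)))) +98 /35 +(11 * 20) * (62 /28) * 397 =-9054.71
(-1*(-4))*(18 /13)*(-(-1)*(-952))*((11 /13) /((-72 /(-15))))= -929.47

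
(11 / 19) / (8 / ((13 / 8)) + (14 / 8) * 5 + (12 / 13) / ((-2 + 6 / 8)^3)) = 71500/1630257 = 0.04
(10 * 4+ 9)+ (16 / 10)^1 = 253/5 = 50.60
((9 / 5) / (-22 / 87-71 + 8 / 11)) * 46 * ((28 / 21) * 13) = -20.35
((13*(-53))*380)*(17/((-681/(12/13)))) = 1369520/227 = 6033.13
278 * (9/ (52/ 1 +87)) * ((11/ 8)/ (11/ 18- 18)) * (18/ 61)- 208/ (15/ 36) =-499.62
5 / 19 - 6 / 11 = -59/209 = -0.28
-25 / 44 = -0.57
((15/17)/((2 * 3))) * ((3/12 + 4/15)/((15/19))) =0.10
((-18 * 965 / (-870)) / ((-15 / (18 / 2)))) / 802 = -0.01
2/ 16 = 1/8 = 0.12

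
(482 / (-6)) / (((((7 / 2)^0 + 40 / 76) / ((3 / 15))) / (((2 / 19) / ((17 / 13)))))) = -6266/7395 = -0.85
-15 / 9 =-1.67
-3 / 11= -0.27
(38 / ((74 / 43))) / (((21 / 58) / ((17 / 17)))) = 47386/777 = 60.99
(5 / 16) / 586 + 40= 375045/9376 = 40.00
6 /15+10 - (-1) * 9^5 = 295297/5 = 59059.40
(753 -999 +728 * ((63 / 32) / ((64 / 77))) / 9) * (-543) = 7562361/256 = 29540.47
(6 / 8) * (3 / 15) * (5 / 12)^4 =125/27648 = 0.00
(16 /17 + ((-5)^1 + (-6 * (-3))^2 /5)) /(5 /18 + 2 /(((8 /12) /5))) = 92934/23375 = 3.98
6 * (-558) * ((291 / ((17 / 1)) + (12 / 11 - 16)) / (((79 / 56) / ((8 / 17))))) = -2466.58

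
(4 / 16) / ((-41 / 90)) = -45/82 = -0.55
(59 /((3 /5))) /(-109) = -295/327 = -0.90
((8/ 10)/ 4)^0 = 1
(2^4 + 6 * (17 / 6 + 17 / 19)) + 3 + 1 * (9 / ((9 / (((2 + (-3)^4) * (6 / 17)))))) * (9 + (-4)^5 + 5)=-9543258/323 = -29545.69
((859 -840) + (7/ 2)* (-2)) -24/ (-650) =12.04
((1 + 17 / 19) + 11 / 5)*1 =389/95 = 4.09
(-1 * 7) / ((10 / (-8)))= 28/5 = 5.60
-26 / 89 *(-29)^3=634114/89 = 7124.88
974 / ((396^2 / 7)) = 3409/78408 = 0.04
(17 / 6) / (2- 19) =-0.17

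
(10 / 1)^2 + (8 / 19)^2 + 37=49521/361 = 137.18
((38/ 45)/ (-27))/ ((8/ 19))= -361/4860 = -0.07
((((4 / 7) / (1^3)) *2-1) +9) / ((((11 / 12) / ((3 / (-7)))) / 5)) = -11520/539 = -21.37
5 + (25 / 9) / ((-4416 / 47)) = 197545/39744 = 4.97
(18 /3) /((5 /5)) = 6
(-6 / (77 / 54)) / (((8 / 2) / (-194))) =15714/77 = 204.08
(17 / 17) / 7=1/7 = 0.14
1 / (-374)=-1/374 = 0.00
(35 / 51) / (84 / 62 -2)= -217/204 = -1.06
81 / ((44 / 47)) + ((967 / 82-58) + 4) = 79945/1804 = 44.32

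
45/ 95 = 9/19 = 0.47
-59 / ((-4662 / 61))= 3599/4662 = 0.77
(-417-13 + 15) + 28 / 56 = -829/2 = -414.50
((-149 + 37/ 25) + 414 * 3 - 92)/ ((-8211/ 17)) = -2.08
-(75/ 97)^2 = -5625/9409 = -0.60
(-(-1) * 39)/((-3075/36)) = -468/1025 = -0.46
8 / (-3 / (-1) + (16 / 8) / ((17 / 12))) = 136/75 = 1.81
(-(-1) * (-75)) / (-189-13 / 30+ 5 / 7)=15750/39631 = 0.40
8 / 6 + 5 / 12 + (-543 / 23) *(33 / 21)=-22765/644 = -35.35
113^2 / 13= 12769/13 = 982.23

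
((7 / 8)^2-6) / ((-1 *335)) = 1/64 = 0.02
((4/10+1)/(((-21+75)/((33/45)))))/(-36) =-77/145800 = 0.00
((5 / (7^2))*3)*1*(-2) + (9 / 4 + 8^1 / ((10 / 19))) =16501/980 = 16.84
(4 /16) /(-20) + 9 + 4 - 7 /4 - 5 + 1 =579/80 = 7.24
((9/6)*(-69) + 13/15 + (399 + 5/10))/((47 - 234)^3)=-4453/98088045 = 0.00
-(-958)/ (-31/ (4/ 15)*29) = -3832/13485 = -0.28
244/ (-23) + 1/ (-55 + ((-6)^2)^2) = -302781/28543 = -10.61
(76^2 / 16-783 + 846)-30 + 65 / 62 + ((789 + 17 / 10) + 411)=1596.75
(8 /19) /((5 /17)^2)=2312/475 = 4.87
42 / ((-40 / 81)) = -1701/20 = -85.05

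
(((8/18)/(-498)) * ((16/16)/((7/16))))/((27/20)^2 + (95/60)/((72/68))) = -12800/20818973 = 0.00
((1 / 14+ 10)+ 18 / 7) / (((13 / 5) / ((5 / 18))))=1475/1092 = 1.35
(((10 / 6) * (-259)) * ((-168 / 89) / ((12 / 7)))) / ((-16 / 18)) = -190365/356 = -534.73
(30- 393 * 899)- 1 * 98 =-353375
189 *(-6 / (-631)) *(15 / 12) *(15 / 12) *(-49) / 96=-231525/161536 = -1.43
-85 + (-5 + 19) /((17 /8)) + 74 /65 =-77.27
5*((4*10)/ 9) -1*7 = 137/9 = 15.22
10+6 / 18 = 31/3 = 10.33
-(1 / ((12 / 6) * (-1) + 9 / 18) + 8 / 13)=2/39 = 0.05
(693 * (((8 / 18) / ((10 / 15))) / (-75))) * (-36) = 5544/25 = 221.76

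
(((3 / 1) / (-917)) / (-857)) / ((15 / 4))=4/3929345 = 0.00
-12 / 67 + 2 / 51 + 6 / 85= -1184/17085 = -0.07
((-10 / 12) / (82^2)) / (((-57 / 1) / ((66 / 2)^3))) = 19965/255512 = 0.08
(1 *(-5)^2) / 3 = 25/3 = 8.33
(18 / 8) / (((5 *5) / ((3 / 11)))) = 27/1100 = 0.02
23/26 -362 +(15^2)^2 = 1306861/26 = 50263.88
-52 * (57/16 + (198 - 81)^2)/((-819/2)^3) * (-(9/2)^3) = -219081/231868 = -0.94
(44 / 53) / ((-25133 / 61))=-2684/1332049 = 0.00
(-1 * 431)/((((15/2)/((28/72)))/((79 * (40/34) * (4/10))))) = -1906744/2295 = -830.83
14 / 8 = 1.75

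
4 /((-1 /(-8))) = 32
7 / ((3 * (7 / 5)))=5/3 = 1.67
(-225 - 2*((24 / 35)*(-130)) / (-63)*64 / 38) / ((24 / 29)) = -18610373/67032 = -277.63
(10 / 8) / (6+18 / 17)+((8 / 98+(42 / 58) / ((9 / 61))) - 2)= 143999/45472 = 3.17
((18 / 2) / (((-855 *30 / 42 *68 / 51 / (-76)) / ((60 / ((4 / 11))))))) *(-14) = -9702/5 = -1940.40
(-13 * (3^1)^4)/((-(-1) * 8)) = -1053/8 = -131.62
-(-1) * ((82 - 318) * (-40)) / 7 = 9440/7 = 1348.57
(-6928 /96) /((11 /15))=-2165/22 = -98.41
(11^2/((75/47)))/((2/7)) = 39809/150 = 265.39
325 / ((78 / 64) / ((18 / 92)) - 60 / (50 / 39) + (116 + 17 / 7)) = 546000/130801 = 4.17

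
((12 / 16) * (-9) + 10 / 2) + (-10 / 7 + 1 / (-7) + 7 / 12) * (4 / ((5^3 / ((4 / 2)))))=-19039/10500 = -1.81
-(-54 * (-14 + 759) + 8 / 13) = 522982/13 = 40229.38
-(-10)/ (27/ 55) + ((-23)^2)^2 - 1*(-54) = 7557715/27 = 279915.37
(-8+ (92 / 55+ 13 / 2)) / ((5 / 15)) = 57/110 = 0.52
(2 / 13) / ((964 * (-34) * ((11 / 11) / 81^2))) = -6561/213044 = -0.03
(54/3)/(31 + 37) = 9/34 = 0.26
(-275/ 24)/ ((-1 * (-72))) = -275/1728 = -0.16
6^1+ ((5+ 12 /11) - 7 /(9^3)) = 96880/8019 = 12.08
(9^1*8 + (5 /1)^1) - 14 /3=217/3 = 72.33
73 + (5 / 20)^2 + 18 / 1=91.06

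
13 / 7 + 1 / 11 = 150/77 = 1.95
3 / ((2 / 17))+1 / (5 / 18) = 291/10 = 29.10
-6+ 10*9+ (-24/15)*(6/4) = 408/5 = 81.60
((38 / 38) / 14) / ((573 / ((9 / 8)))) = 3/21392 = 0.00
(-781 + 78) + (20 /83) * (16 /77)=-4492553/6391 = -702.95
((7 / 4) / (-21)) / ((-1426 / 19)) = 19/17112 = 0.00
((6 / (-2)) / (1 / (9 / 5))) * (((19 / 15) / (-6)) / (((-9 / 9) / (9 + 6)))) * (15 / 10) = -513/20 = -25.65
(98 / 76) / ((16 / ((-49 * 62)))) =-74431/304 = -244.84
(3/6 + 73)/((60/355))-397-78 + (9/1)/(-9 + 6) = -345/8 = -43.12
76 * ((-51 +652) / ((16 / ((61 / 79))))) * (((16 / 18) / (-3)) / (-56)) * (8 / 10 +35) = 417.53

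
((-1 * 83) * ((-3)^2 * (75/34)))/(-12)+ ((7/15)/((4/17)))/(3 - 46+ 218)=7003703/51000 = 137.33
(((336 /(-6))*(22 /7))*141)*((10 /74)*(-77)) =9554160/37 = 258220.54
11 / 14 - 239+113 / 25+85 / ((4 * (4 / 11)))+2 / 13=-6373747/36400 = -175.10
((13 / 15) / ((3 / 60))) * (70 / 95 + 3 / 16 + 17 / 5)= 28483/380 = 74.96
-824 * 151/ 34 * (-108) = 395229.18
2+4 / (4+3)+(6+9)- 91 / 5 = -22/35 = -0.63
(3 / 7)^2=9/49 = 0.18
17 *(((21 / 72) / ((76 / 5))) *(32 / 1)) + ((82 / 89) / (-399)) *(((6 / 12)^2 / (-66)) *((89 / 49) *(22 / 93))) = 113879471/10909458 = 10.44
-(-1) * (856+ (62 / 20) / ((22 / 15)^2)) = 830003/968 = 857.44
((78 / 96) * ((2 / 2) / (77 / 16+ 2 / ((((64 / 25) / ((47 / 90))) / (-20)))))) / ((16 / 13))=-1521/7712 = -0.20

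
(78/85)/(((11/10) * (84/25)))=325/1309 = 0.25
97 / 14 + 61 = 67.93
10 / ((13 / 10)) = 100/13 = 7.69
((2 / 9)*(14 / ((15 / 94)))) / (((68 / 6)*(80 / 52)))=4277/3825 = 1.12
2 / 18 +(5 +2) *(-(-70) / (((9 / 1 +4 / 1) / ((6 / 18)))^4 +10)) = 331123/2974437 = 0.11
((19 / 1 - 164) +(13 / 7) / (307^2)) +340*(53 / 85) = 44202794/659743 = 67.00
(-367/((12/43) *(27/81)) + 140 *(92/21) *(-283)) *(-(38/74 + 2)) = 66036913/148 = 446195.36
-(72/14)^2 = -1296/49 = -26.45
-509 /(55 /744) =-378696/55 = -6885.38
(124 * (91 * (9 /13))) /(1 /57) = 445284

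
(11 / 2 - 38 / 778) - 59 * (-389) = 17860119/778 = 22956.45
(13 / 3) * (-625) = -8125/3 = -2708.33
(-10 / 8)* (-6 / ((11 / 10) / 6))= 450/11 = 40.91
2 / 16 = 1/8 = 0.12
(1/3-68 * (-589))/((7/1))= 120157/21 = 5721.76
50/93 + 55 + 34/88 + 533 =588.92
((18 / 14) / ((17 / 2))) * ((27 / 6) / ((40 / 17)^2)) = 0.12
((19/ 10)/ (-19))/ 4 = -1/40 = -0.02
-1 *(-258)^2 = -66564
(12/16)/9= 1/12 = 0.08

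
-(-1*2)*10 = 20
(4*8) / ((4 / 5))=40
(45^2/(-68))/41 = -2025/2788 = -0.73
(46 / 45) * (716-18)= 32108/45 = 713.51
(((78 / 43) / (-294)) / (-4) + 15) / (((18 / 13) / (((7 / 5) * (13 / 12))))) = 21367177/1300320 = 16.43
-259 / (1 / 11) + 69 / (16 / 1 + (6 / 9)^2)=-421031/148 = -2844.80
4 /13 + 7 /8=123/104 = 1.18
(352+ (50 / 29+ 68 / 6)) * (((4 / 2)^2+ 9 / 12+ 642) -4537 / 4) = -5161000/29 = -177965.52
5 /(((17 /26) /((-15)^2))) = 29250/17 = 1720.59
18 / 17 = 1.06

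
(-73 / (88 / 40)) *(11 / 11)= -365/11 = -33.18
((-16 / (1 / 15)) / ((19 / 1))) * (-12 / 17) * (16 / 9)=15.85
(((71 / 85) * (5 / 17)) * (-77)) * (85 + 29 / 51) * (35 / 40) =-41751479/29478 = -1416.36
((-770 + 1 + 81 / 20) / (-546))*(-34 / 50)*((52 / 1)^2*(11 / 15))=-74383738/39375 = -1889.11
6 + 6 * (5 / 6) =11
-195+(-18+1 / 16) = -3407/16 = -212.94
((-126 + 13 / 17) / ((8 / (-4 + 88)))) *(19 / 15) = -283157/170 = -1665.63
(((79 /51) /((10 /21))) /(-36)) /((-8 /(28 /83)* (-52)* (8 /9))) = -3871/46958080 = 0.00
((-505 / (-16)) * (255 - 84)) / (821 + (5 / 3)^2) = 777195/118624 = 6.55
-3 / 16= -0.19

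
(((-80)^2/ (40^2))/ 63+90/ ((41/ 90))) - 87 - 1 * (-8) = 306407/2583 = 118.62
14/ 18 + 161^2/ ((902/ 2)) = 236446/4059 = 58.25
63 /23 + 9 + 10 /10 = 293/23 = 12.74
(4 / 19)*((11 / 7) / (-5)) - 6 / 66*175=-116859/7315 = -15.98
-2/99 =-0.02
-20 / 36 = -0.56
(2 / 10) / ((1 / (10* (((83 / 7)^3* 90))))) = 102921660/343 = 300063.15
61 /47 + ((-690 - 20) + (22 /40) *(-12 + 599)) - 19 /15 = -218335/564 = -387.12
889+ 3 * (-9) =862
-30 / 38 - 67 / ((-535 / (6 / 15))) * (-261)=-704631/50825 = -13.86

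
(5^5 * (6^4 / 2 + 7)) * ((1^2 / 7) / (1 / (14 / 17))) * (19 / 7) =653623.95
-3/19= -0.16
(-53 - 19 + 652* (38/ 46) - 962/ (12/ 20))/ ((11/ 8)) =-627472/759 = -826.71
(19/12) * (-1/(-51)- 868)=-841073/612 = -1374.30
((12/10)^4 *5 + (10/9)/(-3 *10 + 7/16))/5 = 5497072/2660625 = 2.07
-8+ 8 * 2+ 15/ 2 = 15.50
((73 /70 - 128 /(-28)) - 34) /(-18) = 1987/1260 = 1.58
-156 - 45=-201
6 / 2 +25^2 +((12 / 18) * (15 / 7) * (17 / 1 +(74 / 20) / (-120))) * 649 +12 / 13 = 25524353/1560 = 16361.76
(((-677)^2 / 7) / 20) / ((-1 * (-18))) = 458329/2520 = 181.88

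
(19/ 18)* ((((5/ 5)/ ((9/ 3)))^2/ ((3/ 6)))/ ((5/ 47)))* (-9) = -893/45 = -19.84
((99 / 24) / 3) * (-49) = -539/8 = -67.38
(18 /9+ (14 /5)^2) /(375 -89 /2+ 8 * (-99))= -492/23075 = -0.02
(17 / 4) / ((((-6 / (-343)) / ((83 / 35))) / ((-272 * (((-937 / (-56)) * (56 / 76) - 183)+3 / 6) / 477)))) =562998877/10070 = 55908.53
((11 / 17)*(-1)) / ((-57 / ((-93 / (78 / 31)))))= -10571/25194 = -0.42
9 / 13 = 0.69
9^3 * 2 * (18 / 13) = 26244/13 = 2018.77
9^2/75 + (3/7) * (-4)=-111/175 = -0.63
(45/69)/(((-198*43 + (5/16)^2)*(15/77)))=-19712/50129857 = 0.00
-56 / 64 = -7/8 = -0.88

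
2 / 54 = 1/27 = 0.04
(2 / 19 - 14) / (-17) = 264/323 = 0.82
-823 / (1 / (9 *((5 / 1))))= -37035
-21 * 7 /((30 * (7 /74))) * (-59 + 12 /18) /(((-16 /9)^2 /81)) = 19825155/256 = 77442.01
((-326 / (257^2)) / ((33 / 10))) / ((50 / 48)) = -5216/3632695 = 0.00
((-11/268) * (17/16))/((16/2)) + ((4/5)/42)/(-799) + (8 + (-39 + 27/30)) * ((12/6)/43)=-808972937/575586816 = -1.41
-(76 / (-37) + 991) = -988.95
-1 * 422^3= -75151448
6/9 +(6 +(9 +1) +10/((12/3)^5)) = 25615/1536 = 16.68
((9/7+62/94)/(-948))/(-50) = 16/389865 = 0.00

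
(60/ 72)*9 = 15/2 = 7.50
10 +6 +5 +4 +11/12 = 311/12 = 25.92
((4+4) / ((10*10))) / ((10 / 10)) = 2/25 = 0.08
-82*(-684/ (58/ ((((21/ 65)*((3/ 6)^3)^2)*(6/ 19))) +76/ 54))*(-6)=-1673784/180967 = -9.25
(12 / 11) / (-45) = -4/165 = -0.02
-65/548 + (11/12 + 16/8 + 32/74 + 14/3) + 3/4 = 525989/60828 = 8.65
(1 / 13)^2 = 1/169 = 0.01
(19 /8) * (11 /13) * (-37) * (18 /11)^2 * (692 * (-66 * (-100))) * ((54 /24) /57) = -466632900/13 = -35894838.46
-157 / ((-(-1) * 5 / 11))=-1727/5 = -345.40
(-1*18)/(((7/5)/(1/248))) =-45/868 = -0.05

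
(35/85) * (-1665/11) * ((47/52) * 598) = -12599055/374 = -33687.31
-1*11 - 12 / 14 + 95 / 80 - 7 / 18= -11147/1008 = -11.06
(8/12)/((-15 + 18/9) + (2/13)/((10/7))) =-65/1257 = -0.05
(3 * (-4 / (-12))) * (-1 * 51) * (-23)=1173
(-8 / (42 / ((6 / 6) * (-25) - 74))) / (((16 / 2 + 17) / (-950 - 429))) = -26004/25 = -1040.16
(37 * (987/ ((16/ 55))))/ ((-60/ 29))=-3883187/64 = -60674.80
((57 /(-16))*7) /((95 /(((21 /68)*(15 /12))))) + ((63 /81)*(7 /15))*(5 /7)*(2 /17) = -8323/117504 = -0.07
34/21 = 1.62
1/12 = 0.08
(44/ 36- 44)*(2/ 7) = -12.22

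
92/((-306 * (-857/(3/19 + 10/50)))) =92/732735 = 0.00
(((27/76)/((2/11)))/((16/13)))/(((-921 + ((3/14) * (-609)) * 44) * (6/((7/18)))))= -1001/64817664 = 0.00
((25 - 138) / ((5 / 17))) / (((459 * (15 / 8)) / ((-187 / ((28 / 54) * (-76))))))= -21131/9975 = -2.12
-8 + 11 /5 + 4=-9/5 = -1.80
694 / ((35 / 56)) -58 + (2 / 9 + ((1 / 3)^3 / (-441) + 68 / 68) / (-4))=1052.37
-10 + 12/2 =-4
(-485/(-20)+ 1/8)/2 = 12.19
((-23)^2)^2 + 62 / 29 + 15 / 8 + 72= 64940747/232 = 279917.01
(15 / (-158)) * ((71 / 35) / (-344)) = 213/380464 = 0.00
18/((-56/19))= -6.11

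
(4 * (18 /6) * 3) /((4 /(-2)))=-18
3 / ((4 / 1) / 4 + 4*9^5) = 3/236197 = 0.00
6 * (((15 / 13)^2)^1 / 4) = 2.00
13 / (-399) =-13/399 = -0.03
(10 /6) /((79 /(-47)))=-0.99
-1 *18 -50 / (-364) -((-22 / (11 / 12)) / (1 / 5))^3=314492749/182 = 1727982.14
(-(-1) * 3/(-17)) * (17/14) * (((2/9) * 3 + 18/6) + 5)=-13/7 = -1.86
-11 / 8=-1.38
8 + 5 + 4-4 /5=81/5 = 16.20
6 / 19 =0.32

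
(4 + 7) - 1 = 10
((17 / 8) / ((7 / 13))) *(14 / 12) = 4.60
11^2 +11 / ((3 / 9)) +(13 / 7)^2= 7715/49 = 157.45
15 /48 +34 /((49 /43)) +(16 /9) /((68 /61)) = 3807757/119952 = 31.74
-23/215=-0.11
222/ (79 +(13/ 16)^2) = 56832/20393 = 2.79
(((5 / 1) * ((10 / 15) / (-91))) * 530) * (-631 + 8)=471700/39 = 12094.87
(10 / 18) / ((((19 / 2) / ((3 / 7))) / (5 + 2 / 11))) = 10/77 = 0.13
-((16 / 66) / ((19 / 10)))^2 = -6400/393129 = -0.02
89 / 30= 2.97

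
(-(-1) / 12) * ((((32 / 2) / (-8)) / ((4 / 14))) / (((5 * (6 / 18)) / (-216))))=378/5 = 75.60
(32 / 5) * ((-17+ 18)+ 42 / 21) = 96/5 = 19.20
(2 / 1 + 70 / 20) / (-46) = -11/92 = -0.12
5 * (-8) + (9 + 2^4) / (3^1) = -31.67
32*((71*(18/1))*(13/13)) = 40896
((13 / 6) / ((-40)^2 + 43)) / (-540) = -13/5323320 = 0.00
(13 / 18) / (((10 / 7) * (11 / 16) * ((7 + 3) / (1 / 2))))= 91/2475 = 0.04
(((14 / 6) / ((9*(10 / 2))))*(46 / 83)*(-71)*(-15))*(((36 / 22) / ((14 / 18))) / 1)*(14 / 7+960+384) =79128648/913 = 86668.84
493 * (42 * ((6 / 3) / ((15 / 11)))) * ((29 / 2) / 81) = 2201738/405 = 5436.39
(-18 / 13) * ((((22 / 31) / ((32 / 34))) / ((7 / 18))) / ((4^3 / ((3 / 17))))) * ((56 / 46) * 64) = -5346/9269 = -0.58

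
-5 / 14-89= -1251/14 = -89.36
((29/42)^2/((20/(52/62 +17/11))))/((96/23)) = 5241953/384975360 = 0.01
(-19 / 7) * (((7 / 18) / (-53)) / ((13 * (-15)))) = -19/186030 = 0.00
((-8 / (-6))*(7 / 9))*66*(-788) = -53934.22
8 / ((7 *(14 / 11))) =44/49 = 0.90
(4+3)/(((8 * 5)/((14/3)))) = 49/60 = 0.82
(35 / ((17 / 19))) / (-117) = -665/1989 = -0.33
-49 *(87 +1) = -4312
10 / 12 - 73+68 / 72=-641/9 = -71.22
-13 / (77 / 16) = -2.70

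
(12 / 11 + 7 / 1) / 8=89/88 = 1.01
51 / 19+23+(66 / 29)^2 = 493172/15979 = 30.86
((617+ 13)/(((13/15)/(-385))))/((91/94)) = -48856500/169 = -289091.72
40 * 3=120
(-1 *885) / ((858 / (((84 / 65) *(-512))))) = 1268736/1859 = 682.48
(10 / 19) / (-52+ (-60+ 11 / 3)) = -6/1235 = 0.00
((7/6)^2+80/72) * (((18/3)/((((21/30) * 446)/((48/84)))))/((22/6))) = 890/120197 = 0.01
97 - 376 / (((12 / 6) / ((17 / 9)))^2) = -19309/81 = -238.38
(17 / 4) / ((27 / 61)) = 1037/108 = 9.60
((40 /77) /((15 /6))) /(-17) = -16/1309 = -0.01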